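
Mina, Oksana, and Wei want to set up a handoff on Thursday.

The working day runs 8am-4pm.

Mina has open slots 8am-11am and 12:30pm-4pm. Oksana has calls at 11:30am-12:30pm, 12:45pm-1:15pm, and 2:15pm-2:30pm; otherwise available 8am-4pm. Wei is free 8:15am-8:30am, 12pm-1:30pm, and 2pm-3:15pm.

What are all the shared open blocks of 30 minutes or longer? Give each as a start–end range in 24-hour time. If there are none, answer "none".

Oksana free within 08:00–16:00: 08:00–11:30, 12:30–12:45, 13:15–14:15, 14:30–16:00.
Mina ∩ Oksana: 08:00–11:00, 12:30–12:45, 13:15–14:15, 14:30–16:00.
Mina ∩ Oksana ∩ Wei: 08:15–08:30, 12:30–12:45, 13:15–13:30, 14:00–14:15, 14:30–15:15.
Windows ≥ 30 min: 14:30–15:15.

14:30–15:15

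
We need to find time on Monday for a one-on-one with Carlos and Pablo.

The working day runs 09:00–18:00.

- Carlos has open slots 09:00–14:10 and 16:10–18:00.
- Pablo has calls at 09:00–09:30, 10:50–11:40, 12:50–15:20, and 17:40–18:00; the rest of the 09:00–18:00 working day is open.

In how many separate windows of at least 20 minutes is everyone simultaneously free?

Pablo free within 09:00–18:00: 09:30–10:50, 11:40–12:50, 15:20–17:40.
Carlos ∩ Pablo: 09:30–10:50, 11:40–12:50, 16:10–17:40.
Windows ≥ 20 min: 09:30–10:50, 11:40–12:50, 16:10–17:40.
That's 3 windows.

3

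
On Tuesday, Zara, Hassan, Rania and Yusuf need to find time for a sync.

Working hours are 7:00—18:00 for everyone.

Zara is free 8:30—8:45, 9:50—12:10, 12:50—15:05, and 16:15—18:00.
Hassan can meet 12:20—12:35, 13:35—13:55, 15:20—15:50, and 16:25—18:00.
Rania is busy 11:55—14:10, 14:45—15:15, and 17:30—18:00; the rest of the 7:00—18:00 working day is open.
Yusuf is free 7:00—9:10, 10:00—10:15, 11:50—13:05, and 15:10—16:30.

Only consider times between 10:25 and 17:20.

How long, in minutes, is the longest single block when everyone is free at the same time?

5 minutes

Rania free within 07:00–18:00: 07:00–11:55, 14:10–14:45, 15:15–17:30.
Zara ∩ Hassan: 13:35–13:55, 16:25–18:00.
Zara ∩ Hassan ∩ Rania: 16:25–17:30.
Zara ∩ Hassan ∩ Rania ∩ Yusuf: 16:25–16:30.
Restricted to 10:25–17:20: 16:25–16:30.
Single common window of 5 minutes.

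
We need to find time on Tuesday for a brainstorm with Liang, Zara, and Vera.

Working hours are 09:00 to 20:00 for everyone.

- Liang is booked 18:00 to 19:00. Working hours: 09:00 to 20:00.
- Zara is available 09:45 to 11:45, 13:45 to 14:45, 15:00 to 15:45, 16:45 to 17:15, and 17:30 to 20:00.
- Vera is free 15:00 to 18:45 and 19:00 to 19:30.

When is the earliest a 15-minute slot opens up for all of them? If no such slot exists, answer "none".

Liang free within 09:00–20:00: 09:00–18:00, 19:00–20:00.
Liang ∩ Zara: 09:45–11:45, 13:45–14:45, 15:00–15:45, 16:45–17:15, 17:30–18:00, 19:00–20:00.
Liang ∩ Zara ∩ Vera: 15:00–15:45, 16:45–17:15, 17:30–18:00, 19:00–19:30.
Windows ≥ 15 min: 15:00–15:45, 16:45–17:15, 17:30–18:00, 19:00–19:30.
Earliest such window starts at 15:00.

15:00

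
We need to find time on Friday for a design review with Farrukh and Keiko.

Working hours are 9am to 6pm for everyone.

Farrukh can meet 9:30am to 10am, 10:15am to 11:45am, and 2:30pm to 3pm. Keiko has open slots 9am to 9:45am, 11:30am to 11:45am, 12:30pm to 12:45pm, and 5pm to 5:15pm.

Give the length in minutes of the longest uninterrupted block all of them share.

15 minutes

Farrukh ∩ Keiko: 09:30–09:45, 11:30–11:45.
Common window lengths: 15, 15 min; longest is 15.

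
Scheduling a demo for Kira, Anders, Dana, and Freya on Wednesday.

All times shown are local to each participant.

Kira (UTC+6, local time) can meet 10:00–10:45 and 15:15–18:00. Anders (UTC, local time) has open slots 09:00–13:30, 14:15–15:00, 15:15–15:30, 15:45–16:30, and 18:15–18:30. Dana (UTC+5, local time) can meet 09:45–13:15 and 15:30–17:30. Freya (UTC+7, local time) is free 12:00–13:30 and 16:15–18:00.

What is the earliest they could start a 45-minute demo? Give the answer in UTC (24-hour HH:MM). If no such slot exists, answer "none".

Kira → UTC: 04:00–04:45, 09:15–12:00.
Anders → UTC: 09:00–13:30, 14:15–15:00, 15:15–15:30, 15:45–16:30, 18:15–18:30.
Dana → UTC: 04:45–08:15, 10:30–12:30.
Freya → UTC: 05:00–06:30, 09:15–11:00.
Kira ∩ Anders: 09:15–12:00.
Kira ∩ Anders ∩ Dana: 10:30–12:00.
Kira ∩ Anders ∩ Dana ∩ Freya: 10:30–11:00.
Windows ≥ 45 min: (none).

none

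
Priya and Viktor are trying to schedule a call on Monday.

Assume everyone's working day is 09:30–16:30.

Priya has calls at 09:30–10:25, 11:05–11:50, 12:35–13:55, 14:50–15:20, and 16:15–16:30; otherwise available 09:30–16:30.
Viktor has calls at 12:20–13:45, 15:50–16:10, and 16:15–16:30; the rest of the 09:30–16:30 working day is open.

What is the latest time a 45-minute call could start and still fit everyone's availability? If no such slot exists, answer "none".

14:05

Priya free within 09:30–16:30: 10:25–11:05, 11:50–12:35, 13:55–14:50, 15:20–16:15.
Viktor free within 09:30–16:30: 09:30–12:20, 13:45–15:50, 16:10–16:15.
Priya ∩ Viktor: 10:25–11:05, 11:50–12:20, 13:55–14:50, 15:20–15:50, 16:10–16:15.
Windows ≥ 45 min: 13:55–14:50.
Latest start in the last window 13:55–14:50 is 14:50 − 45 min = 14:05.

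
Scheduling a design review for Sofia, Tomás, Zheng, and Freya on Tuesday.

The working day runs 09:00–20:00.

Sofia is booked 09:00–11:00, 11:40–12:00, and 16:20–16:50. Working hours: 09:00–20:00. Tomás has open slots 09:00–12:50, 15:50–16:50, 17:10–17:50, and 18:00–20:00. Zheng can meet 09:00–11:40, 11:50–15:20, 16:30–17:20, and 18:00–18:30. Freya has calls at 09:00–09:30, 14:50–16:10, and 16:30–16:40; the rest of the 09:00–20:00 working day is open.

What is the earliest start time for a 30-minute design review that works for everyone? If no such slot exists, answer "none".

11:00

Sofia free within 09:00–20:00: 11:00–11:40, 12:00–16:20, 16:50–20:00.
Freya free within 09:00–20:00: 09:30–14:50, 16:10–16:30, 16:40–20:00.
Sofia ∩ Tomás: 11:00–11:40, 12:00–12:50, 15:50–16:20, 17:10–17:50, 18:00–20:00.
Sofia ∩ Tomás ∩ Zheng: 11:00–11:40, 12:00–12:50, 17:10–17:20, 18:00–18:30.
Sofia ∩ Tomás ∩ Zheng ∩ Freya: 11:00–11:40, 12:00–12:50, 17:10–17:20, 18:00–18:30.
Windows ≥ 30 min: 11:00–11:40, 12:00–12:50, 18:00–18:30.
Earliest such window starts at 11:00.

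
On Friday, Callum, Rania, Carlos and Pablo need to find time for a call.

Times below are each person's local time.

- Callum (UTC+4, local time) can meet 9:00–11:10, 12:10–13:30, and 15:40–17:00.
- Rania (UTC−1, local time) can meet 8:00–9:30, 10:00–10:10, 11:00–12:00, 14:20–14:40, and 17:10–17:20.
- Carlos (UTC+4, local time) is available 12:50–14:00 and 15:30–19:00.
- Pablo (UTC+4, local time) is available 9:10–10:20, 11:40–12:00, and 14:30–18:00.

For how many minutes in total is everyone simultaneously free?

60 minutes

Callum → UTC: 05:00–07:10, 08:10–09:30, 11:40–13:00.
Rania → UTC: 09:00–10:30, 11:00–11:10, 12:00–13:00, 15:20–15:40, 18:10–18:20.
Carlos → UTC: 08:50–10:00, 11:30–15:00.
Pablo → UTC: 05:10–06:20, 07:40–08:00, 10:30–14:00.
Callum ∩ Rania: 09:00–09:30, 12:00–13:00.
Callum ∩ Rania ∩ Carlos: 09:00–09:30, 12:00–13:00.
Callum ∩ Rania ∩ Carlos ∩ Pablo: 12:00–13:00.
Total common minutes: 60.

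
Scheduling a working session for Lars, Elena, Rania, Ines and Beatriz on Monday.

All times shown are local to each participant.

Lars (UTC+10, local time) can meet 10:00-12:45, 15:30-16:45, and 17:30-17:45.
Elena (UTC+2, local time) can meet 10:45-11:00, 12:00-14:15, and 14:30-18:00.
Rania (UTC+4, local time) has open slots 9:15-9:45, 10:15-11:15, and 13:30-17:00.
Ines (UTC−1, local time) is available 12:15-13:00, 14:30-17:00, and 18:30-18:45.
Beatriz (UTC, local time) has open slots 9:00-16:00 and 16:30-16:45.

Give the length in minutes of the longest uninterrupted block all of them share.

Lars → UTC: 00:00–02:45, 05:30–06:45, 07:30–07:45.
Elena → UTC: 08:45–09:00, 10:00–12:15, 12:30–16:00.
Rania → UTC: 05:15–05:45, 06:15–07:15, 09:30–13:00.
Ines → UTC: 13:15–14:00, 15:30–18:00, 19:30–19:45.
Beatriz → UTC: 09:00–16:00, 16:30–16:45.
Lars ∩ Elena: (none).
Lars ∩ Elena ∩ Rania: (none).
Lars ∩ Elena ∩ Rania ∩ Ines: (none).
Lars ∩ Elena ∩ Rania ∩ Ines ∩ Beatriz: (none).
No common window.

0 minutes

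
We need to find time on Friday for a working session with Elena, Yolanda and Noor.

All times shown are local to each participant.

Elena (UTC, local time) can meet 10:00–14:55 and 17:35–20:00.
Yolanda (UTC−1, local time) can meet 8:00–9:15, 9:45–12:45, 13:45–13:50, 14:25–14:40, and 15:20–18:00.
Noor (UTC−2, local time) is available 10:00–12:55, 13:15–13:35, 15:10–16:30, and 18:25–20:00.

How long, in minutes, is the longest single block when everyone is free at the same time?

Elena → UTC: 10:00–14:55, 17:35–20:00.
Yolanda → UTC: 09:00–10:15, 10:45–13:45, 14:45–14:50, 15:25–15:40, 16:20–19:00.
Noor → UTC: 12:00–14:55, 15:15–15:35, 17:10–18:30, 20:25–22:00.
Elena ∩ Yolanda: 10:00–10:15, 10:45–13:45, 14:45–14:50, 17:35–19:00.
Elena ∩ Yolanda ∩ Noor: 12:00–13:45, 14:45–14:50, 17:35–18:30.
Common window lengths: 105, 5, 55 min; longest is 105.

105 minutes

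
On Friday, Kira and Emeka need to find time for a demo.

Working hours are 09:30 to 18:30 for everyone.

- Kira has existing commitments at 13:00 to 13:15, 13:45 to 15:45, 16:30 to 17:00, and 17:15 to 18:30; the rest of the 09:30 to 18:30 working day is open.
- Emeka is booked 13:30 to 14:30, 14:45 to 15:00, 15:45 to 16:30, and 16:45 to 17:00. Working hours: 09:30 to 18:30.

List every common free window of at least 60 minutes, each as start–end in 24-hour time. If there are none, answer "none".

09:30–13:00

Kira free within 09:30–18:30: 09:30–13:00, 13:15–13:45, 15:45–16:30, 17:00–17:15.
Emeka free within 09:30–18:30: 09:30–13:30, 14:30–14:45, 15:00–15:45, 16:30–16:45, 17:00–18:30.
Kira ∩ Emeka: 09:30–13:00, 13:15–13:30, 17:00–17:15.
Windows ≥ 60 min: 09:30–13:00.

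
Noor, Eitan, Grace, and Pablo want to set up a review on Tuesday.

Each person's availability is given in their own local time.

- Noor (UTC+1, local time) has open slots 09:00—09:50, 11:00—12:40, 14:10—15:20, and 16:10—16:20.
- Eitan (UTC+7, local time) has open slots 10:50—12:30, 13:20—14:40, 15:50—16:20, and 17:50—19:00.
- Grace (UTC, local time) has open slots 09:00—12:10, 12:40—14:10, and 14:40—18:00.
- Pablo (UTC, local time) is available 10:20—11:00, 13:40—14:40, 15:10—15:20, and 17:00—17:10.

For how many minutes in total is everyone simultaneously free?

Noor → UTC: 08:00–08:50, 10:00–11:40, 13:10–14:20, 15:10–15:20.
Eitan → UTC: 03:50–05:30, 06:20–07:40, 08:50–09:20, 10:50–12:00.
Grace → UTC: 09:00–12:10, 12:40–14:10, 14:40–18:00.
Pablo → UTC: 10:20–11:00, 13:40–14:40, 15:10–15:20, 17:00–17:10.
Noor ∩ Eitan: 10:50–11:40.
Noor ∩ Eitan ∩ Grace: 10:50–11:40.
Noor ∩ Eitan ∩ Grace ∩ Pablo: 10:50–11:00.
Total common minutes: 10.

10 minutes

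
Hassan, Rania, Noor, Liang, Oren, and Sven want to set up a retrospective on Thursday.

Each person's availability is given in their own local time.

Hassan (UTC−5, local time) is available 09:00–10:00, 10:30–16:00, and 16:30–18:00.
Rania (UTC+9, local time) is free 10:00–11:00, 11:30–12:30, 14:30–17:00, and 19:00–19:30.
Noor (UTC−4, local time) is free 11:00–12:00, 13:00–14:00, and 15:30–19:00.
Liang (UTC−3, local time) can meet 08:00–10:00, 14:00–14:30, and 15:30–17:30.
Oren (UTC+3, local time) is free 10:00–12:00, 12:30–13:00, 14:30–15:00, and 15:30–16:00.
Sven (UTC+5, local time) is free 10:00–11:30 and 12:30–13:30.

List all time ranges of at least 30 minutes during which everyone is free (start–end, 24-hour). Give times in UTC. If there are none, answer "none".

none

Hassan → UTC: 14:00–15:00, 15:30–21:00, 21:30–23:00.
Rania → UTC: 01:00–02:00, 02:30–03:30, 05:30–08:00, 10:00–10:30.
Noor → UTC: 15:00–16:00, 17:00–18:00, 19:30–23:00.
Liang → UTC: 11:00–13:00, 17:00–17:30, 18:30–20:30.
Oren → UTC: 07:00–09:00, 09:30–10:00, 11:30–12:00, 12:30–13:00.
Sven → UTC: 05:00–06:30, 07:30–08:30.
Hassan ∩ Rania: (none).
Hassan ∩ Rania ∩ Noor: (none).
Hassan ∩ Rania ∩ Noor ∩ Liang: (none).
Hassan ∩ Rania ∩ Noor ∩ Liang ∩ Oren: (none).
Hassan ∩ Rania ∩ Noor ∩ Liang ∩ Oren ∩ Sven: (none).
Windows ≥ 30 min: (none).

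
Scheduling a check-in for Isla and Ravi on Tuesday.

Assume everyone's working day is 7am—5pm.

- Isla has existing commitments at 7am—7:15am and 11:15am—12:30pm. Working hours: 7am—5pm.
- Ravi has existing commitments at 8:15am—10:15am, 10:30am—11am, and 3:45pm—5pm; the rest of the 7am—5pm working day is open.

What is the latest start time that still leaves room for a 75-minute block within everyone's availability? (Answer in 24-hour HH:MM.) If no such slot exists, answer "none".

14:30

Isla free within 07:00–17:00: 07:15–11:15, 12:30–17:00.
Ravi free within 07:00–17:00: 07:00–08:15, 10:15–10:30, 11:00–15:45.
Isla ∩ Ravi: 07:15–08:15, 10:15–10:30, 11:00–11:15, 12:30–15:45.
Windows ≥ 75 min: 12:30–15:45.
Latest start in the last window 12:30–15:45 is 15:45 − 75 min = 14:30.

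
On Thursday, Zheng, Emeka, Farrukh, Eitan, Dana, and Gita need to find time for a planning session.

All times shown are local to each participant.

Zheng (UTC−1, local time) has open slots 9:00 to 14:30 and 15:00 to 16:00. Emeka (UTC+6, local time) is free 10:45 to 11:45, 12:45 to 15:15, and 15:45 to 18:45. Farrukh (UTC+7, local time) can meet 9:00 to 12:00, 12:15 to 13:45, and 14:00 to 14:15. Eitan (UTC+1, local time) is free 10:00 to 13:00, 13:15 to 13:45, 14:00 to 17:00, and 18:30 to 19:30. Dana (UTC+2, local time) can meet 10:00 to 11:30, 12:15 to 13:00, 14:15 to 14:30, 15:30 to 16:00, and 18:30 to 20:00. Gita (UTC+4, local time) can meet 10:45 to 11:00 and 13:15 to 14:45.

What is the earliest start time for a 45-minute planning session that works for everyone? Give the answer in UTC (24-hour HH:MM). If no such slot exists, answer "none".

none

Zheng → UTC: 10:00–15:30, 16:00–17:00.
Emeka → UTC: 04:45–05:45, 06:45–09:15, 09:45–12:45.
Farrukh → UTC: 02:00–05:00, 05:15–06:45, 07:00–07:15.
Eitan → UTC: 09:00–12:00, 12:15–12:45, 13:00–16:00, 17:30–18:30.
Dana → UTC: 08:00–09:30, 10:15–11:00, 12:15–12:30, 13:30–14:00, 16:30–18:00.
Gita → UTC: 06:45–07:00, 09:15–10:45.
Zheng ∩ Emeka: 10:00–12:45.
Zheng ∩ Emeka ∩ Farrukh: (none).
Zheng ∩ Emeka ∩ Farrukh ∩ Eitan: (none).
Zheng ∩ Emeka ∩ Farrukh ∩ Eitan ∩ Dana: (none).
Zheng ∩ Emeka ∩ Farrukh ∩ Eitan ∩ Dana ∩ Gita: (none).
Windows ≥ 45 min: (none).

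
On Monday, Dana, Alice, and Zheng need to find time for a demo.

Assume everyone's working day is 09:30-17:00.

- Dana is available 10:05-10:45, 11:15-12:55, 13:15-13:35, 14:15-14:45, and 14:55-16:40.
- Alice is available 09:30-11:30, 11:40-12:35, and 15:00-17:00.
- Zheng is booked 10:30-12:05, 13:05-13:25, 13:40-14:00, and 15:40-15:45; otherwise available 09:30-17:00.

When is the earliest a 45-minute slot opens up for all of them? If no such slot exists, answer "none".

Zheng free within 09:30–17:00: 09:30–10:30, 12:05–13:05, 13:25–13:40, 14:00–15:40, 15:45–17:00.
Dana ∩ Alice: 10:05–10:45, 11:15–11:30, 11:40–12:35, 15:00–16:40.
Dana ∩ Alice ∩ Zheng: 10:05–10:30, 12:05–12:35, 15:00–15:40, 15:45–16:40.
Windows ≥ 45 min: 15:45–16:40.
Earliest such window starts at 15:45.

15:45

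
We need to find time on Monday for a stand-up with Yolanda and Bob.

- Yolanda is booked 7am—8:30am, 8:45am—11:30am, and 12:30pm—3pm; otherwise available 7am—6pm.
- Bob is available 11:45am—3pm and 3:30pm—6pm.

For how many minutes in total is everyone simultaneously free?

195 minutes

Yolanda free within 07:00–18:00: 08:30–08:45, 11:30–12:30, 15:00–18:00.
Yolanda ∩ Bob: 11:45–12:30, 15:30–18:00.
Total common minutes: 45 + 150 = 195.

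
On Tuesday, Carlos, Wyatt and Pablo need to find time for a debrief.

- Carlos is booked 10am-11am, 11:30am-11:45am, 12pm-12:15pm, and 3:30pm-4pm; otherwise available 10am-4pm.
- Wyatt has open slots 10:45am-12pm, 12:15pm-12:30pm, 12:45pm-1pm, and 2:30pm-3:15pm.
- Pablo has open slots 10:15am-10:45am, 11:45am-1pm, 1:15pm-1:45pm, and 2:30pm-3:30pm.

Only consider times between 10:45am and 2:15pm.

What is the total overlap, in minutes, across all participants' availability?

Carlos free within 10:00–16:00: 11:00–11:30, 11:45–12:00, 12:15–15:30.
Carlos ∩ Wyatt: 11:00–11:30, 11:45–12:00, 12:15–12:30, 12:45–13:00, 14:30–15:15.
Carlos ∩ Wyatt ∩ Pablo: 11:45–12:00, 12:15–12:30, 12:45–13:00, 14:30–15:15.
Restricted to 10:45–14:15: 11:45–12:00, 12:15–12:30, 12:45–13:00.
Total common minutes: 15 + 15 + 15 = 45.

45 minutes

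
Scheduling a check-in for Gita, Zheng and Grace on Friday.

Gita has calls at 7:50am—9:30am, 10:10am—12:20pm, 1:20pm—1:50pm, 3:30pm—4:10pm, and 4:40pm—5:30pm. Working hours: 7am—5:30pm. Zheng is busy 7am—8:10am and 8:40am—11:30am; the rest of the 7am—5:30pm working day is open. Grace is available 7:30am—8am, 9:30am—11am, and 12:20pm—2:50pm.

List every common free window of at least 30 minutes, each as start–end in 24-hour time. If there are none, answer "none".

12:20–13:20, 13:50–14:50

Gita free within 07:00–17:30: 07:00–07:50, 09:30–10:10, 12:20–13:20, 13:50–15:30, 16:10–16:40.
Zheng free within 07:00–17:30: 08:10–08:40, 11:30–17:30.
Gita ∩ Zheng: 12:20–13:20, 13:50–15:30, 16:10–16:40.
Gita ∩ Zheng ∩ Grace: 12:20–13:20, 13:50–14:50.
Windows ≥ 30 min: 12:20–13:20, 13:50–14:50.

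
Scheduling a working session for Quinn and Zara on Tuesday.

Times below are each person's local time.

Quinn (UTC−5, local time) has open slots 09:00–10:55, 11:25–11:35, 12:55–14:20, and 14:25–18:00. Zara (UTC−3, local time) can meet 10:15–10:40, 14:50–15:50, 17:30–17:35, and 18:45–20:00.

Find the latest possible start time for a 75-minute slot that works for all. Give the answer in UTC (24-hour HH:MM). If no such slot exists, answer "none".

Quinn → UTC: 14:00–15:55, 16:25–16:35, 17:55–19:20, 19:25–23:00.
Zara → UTC: 13:15–13:40, 17:50–18:50, 20:30–20:35, 21:45–23:00.
Quinn ∩ Zara: 17:55–18:50, 20:30–20:35, 21:45–23:00.
Windows ≥ 75 min: 21:45–23:00.
Latest start in the last window 21:45–23:00 is 23:00 − 75 min = 21:45.

21:45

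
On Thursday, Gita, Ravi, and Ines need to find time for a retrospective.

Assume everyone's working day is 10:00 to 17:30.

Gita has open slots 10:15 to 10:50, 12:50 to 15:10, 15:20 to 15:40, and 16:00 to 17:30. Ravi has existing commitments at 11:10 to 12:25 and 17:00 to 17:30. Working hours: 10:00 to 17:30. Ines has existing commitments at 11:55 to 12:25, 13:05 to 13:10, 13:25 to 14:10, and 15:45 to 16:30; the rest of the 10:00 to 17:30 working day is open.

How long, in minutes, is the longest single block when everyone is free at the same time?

Ravi free within 10:00–17:30: 10:00–11:10, 12:25–17:00.
Ines free within 10:00–17:30: 10:00–11:55, 12:25–13:05, 13:10–13:25, 14:10–15:45, 16:30–17:30.
Gita ∩ Ravi: 10:15–10:50, 12:50–15:10, 15:20–15:40, 16:00–17:00.
Gita ∩ Ravi ∩ Ines: 10:15–10:50, 12:50–13:05, 13:10–13:25, 14:10–15:10, 15:20–15:40, 16:30–17:00.
Common window lengths: 35, 15, 15, 60, 20, 30 min; longest is 60.

60 minutes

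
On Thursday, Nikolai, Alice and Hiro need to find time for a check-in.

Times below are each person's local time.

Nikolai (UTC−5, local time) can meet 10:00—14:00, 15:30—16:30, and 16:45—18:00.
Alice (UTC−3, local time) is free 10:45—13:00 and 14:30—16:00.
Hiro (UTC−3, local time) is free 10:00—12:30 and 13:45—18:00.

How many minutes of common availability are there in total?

Nikolai → UTC: 15:00–19:00, 20:30–21:30, 21:45–23:00.
Alice → UTC: 13:45–16:00, 17:30–19:00.
Hiro → UTC: 13:00–15:30, 16:45–21:00.
Nikolai ∩ Alice: 15:00–16:00, 17:30–19:00.
Nikolai ∩ Alice ∩ Hiro: 15:00–15:30, 17:30–19:00.
Total common minutes: 30 + 90 = 120.

120 minutes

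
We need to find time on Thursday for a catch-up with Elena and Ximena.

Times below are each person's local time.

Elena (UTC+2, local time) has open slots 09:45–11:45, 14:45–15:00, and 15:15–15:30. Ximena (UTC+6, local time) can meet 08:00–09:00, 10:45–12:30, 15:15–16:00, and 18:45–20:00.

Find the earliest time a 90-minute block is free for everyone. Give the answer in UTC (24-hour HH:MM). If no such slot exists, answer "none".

Elena → UTC: 07:45–09:45, 12:45–13:00, 13:15–13:30.
Ximena → UTC: 02:00–03:00, 04:45–06:30, 09:15–10:00, 12:45–14:00.
Elena ∩ Ximena: 09:15–09:45, 12:45–13:00, 13:15–13:30.
Windows ≥ 90 min: (none).

none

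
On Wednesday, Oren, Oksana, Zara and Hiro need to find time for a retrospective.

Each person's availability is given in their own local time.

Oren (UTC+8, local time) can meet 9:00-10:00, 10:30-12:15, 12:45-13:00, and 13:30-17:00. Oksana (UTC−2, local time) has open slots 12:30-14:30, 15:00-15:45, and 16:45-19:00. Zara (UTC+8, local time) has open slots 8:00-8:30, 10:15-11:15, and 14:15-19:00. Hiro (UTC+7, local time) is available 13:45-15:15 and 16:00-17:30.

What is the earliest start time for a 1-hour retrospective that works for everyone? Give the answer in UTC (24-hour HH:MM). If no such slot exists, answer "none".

Oren → UTC: 01:00–02:00, 02:30–04:15, 04:45–05:00, 05:30–09:00.
Oksana → UTC: 14:30–16:30, 17:00–17:45, 18:45–21:00.
Zara → UTC: 00:00–00:30, 02:15–03:15, 06:15–11:00.
Hiro → UTC: 06:45–08:15, 09:00–10:30.
Oren ∩ Oksana: (none).
Oren ∩ Oksana ∩ Zara: (none).
Oren ∩ Oksana ∩ Zara ∩ Hiro: (none).
Windows ≥ 60 min: (none).

none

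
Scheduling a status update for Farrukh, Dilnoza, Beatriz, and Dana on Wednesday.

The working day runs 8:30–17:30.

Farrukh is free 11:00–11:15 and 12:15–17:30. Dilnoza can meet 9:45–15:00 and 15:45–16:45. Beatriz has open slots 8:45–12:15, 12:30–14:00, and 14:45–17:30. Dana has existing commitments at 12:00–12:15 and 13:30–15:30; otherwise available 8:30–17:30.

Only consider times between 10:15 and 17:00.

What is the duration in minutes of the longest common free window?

Dana free within 08:30–17:30: 08:30–12:00, 12:15–13:30, 15:30–17:30.
Farrukh ∩ Dilnoza: 11:00–11:15, 12:15–15:00, 15:45–16:45.
Farrukh ∩ Dilnoza ∩ Beatriz: 11:00–11:15, 12:30–14:00, 14:45–15:00, 15:45–16:45.
Farrukh ∩ Dilnoza ∩ Beatriz ∩ Dana: 11:00–11:15, 12:30–13:30, 15:45–16:45.
Restricted to 10:15–17:00: 11:00–11:15, 12:30–13:30, 15:45–16:45.
Common window lengths: 15, 60, 60 min; longest is 60.

60 minutes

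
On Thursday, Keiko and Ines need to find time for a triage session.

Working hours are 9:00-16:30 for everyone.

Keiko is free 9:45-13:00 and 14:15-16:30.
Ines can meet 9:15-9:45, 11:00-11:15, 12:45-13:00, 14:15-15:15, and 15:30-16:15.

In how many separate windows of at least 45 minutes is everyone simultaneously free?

Keiko ∩ Ines: 11:00–11:15, 12:45–13:00, 14:15–15:15, 15:30–16:15.
Windows ≥ 45 min: 14:15–15:15, 15:30–16:15.
That's 2 windows.

2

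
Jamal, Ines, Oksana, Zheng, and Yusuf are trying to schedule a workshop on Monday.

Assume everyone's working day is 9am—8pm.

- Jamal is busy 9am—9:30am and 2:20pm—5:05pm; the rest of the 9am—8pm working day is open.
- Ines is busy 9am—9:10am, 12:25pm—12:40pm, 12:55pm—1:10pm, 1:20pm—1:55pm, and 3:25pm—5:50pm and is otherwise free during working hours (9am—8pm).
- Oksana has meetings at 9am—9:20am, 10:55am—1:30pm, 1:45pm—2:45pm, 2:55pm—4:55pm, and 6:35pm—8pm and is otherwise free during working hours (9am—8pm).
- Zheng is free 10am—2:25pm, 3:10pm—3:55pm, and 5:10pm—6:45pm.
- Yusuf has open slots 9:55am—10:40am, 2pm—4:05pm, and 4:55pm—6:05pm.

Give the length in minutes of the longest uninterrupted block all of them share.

40 minutes

Jamal free within 09:00–20:00: 09:30–14:20, 17:05–20:00.
Ines free within 09:00–20:00: 09:10–12:25, 12:40–12:55, 13:10–13:20, 13:55–15:25, 17:50–20:00.
Oksana free within 09:00–20:00: 09:20–10:55, 13:30–13:45, 14:45–14:55, 16:55–18:35.
Jamal ∩ Ines: 09:30–12:25, 12:40–12:55, 13:10–13:20, 13:55–14:20, 17:50–20:00.
Jamal ∩ Ines ∩ Oksana: 09:30–10:55, 17:50–18:35.
Jamal ∩ Ines ∩ Oksana ∩ Zheng: 10:00–10:55, 17:50–18:35.
Jamal ∩ Ines ∩ Oksana ∩ Zheng ∩ Yusuf: 10:00–10:40, 17:50–18:05.
Common window lengths: 40, 15 min; longest is 40.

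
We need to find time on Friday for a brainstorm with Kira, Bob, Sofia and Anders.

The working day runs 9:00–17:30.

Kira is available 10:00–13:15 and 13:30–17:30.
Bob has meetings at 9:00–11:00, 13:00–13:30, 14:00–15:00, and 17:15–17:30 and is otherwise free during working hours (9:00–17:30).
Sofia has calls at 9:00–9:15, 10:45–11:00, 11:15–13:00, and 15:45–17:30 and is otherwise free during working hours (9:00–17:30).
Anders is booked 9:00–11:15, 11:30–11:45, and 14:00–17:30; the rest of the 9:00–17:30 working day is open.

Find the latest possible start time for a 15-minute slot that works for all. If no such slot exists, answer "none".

13:45

Bob free within 09:00–17:30: 11:00–13:00, 13:30–14:00, 15:00–17:15.
Sofia free within 09:00–17:30: 09:15–10:45, 11:00–11:15, 13:00–15:45.
Anders free within 09:00–17:30: 11:15–11:30, 11:45–14:00.
Kira ∩ Bob: 11:00–13:00, 13:30–14:00, 15:00–17:15.
Kira ∩ Bob ∩ Sofia: 11:00–11:15, 13:30–14:00, 15:00–15:45.
Kira ∩ Bob ∩ Sofia ∩ Anders: 13:30–14:00.
Windows ≥ 15 min: 13:30–14:00.
Latest start in the last window 13:30–14:00 is 14:00 − 15 min = 13:45.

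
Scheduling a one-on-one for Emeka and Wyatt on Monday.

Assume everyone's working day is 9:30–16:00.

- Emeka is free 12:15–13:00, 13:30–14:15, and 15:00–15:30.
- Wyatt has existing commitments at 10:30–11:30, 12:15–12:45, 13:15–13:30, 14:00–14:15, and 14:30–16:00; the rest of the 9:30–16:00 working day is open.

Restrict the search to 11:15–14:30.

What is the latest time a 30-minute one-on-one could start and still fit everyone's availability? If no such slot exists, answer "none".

Wyatt free within 09:30–16:00: 09:30–10:30, 11:30–12:15, 12:45–13:15, 13:30–14:00, 14:15–14:30.
Emeka ∩ Wyatt: 12:45–13:00, 13:30–14:00.
Restricted to 11:15–14:30: 12:45–13:00, 13:30–14:00.
Windows ≥ 30 min: 13:30–14:00.
Latest start in the last window 13:30–14:00 is 14:00 − 30 min = 13:30.

13:30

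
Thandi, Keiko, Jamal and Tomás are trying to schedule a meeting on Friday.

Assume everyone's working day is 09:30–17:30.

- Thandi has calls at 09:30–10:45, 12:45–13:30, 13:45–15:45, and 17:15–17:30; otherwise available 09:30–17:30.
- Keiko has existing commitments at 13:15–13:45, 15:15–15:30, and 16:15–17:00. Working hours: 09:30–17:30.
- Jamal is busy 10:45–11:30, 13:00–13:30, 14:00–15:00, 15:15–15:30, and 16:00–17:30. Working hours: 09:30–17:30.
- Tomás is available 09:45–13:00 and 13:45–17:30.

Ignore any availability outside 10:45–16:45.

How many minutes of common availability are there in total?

Thandi free within 09:30–17:30: 10:45–12:45, 13:30–13:45, 15:45–17:15.
Keiko free within 09:30–17:30: 09:30–13:15, 13:45–15:15, 15:30–16:15, 17:00–17:30.
Jamal free within 09:30–17:30: 09:30–10:45, 11:30–13:00, 13:30–14:00, 15:00–15:15, 15:30–16:00.
Thandi ∩ Keiko: 10:45–12:45, 15:45–16:15, 17:00–17:15.
Thandi ∩ Keiko ∩ Jamal: 11:30–12:45, 15:45–16:00.
Thandi ∩ Keiko ∩ Jamal ∩ Tomás: 11:30–12:45, 15:45–16:00.
Restricted to 10:45–16:45: 11:30–12:45, 15:45–16:00.
Total common minutes: 75 + 15 = 90.

90 minutes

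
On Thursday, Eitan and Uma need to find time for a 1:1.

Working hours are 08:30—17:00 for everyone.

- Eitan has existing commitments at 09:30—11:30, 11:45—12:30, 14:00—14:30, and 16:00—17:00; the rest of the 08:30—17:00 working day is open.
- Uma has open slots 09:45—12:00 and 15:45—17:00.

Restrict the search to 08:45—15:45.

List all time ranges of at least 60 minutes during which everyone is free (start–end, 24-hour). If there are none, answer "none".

none

Eitan free within 08:30–17:00: 08:30–09:30, 11:30–11:45, 12:30–14:00, 14:30–16:00.
Eitan ∩ Uma: 11:30–11:45, 15:45–16:00.
Restricted to 08:45–15:45: 11:30–11:45.
Windows ≥ 60 min: (none).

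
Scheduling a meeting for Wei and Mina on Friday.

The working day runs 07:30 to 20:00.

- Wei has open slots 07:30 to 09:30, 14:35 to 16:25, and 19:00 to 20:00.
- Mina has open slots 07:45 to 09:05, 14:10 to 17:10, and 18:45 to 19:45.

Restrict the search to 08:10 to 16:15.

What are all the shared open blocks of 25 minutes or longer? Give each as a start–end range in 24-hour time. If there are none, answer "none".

Wei ∩ Mina: 07:45–09:05, 14:35–16:25, 19:00–19:45.
Restricted to 08:10–16:15: 08:10–09:05, 14:35–16:15.
Windows ≥ 25 min: 08:10–09:05, 14:35–16:15.

08:10–09:05, 14:35–16:15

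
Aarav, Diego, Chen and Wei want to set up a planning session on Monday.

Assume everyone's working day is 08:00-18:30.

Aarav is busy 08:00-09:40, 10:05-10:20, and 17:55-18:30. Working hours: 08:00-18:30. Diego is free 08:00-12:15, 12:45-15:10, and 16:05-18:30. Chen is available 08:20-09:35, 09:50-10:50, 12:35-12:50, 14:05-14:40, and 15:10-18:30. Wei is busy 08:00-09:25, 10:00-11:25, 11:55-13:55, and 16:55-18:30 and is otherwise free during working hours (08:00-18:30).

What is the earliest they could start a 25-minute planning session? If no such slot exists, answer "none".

Aarav free within 08:00–18:30: 09:40–10:05, 10:20–17:55.
Wei free within 08:00–18:30: 09:25–10:00, 11:25–11:55, 13:55–16:55.
Aarav ∩ Diego: 09:40–10:05, 10:20–12:15, 12:45–15:10, 16:05–17:55.
Aarav ∩ Diego ∩ Chen: 09:50–10:05, 10:20–10:50, 12:45–12:50, 14:05–14:40, 16:05–17:55.
Aarav ∩ Diego ∩ Chen ∩ Wei: 09:50–10:00, 14:05–14:40, 16:05–16:55.
Windows ≥ 25 min: 14:05–14:40, 16:05–16:55.
Earliest such window starts at 14:05.

14:05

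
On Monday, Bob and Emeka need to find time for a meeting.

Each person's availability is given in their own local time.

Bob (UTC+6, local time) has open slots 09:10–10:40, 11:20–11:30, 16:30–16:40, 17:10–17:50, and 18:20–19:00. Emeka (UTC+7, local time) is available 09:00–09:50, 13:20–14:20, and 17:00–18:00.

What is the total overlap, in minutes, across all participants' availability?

10 minutes

Bob → UTC: 03:10–04:40, 05:20–05:30, 10:30–10:40, 11:10–11:50, 12:20–13:00.
Emeka → UTC: 02:00–02:50, 06:20–07:20, 10:00–11:00.
Bob ∩ Emeka: 10:30–10:40.
Total common minutes: 10.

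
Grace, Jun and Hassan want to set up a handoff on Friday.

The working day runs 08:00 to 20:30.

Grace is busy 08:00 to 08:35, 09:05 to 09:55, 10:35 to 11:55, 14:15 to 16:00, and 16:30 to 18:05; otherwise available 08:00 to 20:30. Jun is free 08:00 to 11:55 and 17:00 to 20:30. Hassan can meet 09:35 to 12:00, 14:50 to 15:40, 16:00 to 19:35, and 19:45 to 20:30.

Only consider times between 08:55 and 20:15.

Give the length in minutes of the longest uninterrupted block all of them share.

90 minutes

Grace free within 08:00–20:30: 08:35–09:05, 09:55–10:35, 11:55–14:15, 16:00–16:30, 18:05–20:30.
Grace ∩ Jun: 08:35–09:05, 09:55–10:35, 18:05–20:30.
Grace ∩ Jun ∩ Hassan: 09:55–10:35, 18:05–19:35, 19:45–20:30.
Restricted to 08:55–20:15: 09:55–10:35, 18:05–19:35, 19:45–20:15.
Common window lengths: 40, 90, 30 min; longest is 90.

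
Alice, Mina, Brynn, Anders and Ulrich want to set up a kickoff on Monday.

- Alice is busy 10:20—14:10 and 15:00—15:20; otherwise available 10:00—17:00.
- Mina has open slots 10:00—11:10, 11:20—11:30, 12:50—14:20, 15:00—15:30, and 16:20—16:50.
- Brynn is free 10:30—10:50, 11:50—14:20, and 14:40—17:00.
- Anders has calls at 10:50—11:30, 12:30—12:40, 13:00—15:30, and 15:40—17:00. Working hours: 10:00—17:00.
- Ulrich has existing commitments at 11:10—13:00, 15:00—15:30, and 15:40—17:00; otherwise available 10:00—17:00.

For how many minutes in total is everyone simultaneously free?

Alice free within 10:00–17:00: 10:00–10:20, 14:10–15:00, 15:20–17:00.
Anders free within 10:00–17:00: 10:00–10:50, 11:30–12:30, 12:40–13:00, 15:30–15:40.
Ulrich free within 10:00–17:00: 10:00–11:10, 13:00–15:00, 15:30–15:40.
Alice ∩ Mina: 10:00–10:20, 14:10–14:20, 15:20–15:30, 16:20–16:50.
Alice ∩ Mina ∩ Brynn: 14:10–14:20, 15:20–15:30, 16:20–16:50.
Alice ∩ Mina ∩ Brynn ∩ Anders: (none).
Alice ∩ Mina ∩ Brynn ∩ Anders ∩ Ulrich: (none).
Total common minutes: 0.

0 minutes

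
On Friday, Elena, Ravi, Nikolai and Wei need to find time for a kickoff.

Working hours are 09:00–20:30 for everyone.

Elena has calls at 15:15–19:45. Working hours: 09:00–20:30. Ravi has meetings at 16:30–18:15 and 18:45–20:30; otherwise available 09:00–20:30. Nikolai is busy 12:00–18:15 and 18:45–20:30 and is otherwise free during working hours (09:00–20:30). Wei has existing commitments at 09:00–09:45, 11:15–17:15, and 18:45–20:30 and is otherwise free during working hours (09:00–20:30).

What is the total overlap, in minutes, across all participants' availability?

Elena free within 09:00–20:30: 09:00–15:15, 19:45–20:30.
Ravi free within 09:00–20:30: 09:00–16:30, 18:15–18:45.
Nikolai free within 09:00–20:30: 09:00–12:00, 18:15–18:45.
Wei free within 09:00–20:30: 09:45–11:15, 17:15–18:45.
Elena ∩ Ravi: 09:00–15:15.
Elena ∩ Ravi ∩ Nikolai: 09:00–12:00.
Elena ∩ Ravi ∩ Nikolai ∩ Wei: 09:45–11:15.
Total common minutes: 90.

90 minutes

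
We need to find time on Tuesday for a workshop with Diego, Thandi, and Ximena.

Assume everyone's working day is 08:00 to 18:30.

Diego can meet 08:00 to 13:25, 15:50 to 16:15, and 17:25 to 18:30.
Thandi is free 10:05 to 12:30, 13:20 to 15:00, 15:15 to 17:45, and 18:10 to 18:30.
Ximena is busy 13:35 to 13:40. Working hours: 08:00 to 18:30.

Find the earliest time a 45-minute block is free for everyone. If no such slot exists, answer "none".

10:05

Ximena free within 08:00–18:30: 08:00–13:35, 13:40–18:30.
Diego ∩ Thandi: 10:05–12:30, 13:20–13:25, 15:50–16:15, 17:25–17:45, 18:10–18:30.
Diego ∩ Thandi ∩ Ximena: 10:05–12:30, 13:20–13:25, 15:50–16:15, 17:25–17:45, 18:10–18:30.
Windows ≥ 45 min: 10:05–12:30.
Earliest such window starts at 10:05.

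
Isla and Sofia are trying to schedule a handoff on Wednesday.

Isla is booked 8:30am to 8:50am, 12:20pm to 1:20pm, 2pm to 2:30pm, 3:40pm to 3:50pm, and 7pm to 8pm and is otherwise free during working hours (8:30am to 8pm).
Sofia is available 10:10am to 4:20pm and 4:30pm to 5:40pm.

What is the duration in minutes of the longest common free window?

130 minutes

Isla free within 08:30–20:00: 08:50–12:20, 13:20–14:00, 14:30–15:40, 15:50–19:00.
Isla ∩ Sofia: 10:10–12:20, 13:20–14:00, 14:30–15:40, 15:50–16:20, 16:30–17:40.
Common window lengths: 130, 40, 70, 30, 70 min; longest is 130.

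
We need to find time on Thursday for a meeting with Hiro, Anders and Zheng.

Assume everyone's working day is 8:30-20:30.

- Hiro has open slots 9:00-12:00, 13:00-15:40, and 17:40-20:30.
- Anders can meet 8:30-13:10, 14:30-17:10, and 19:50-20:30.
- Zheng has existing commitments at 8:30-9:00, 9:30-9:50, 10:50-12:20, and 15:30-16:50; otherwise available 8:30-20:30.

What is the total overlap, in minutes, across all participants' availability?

200 minutes

Zheng free within 08:30–20:30: 09:00–09:30, 09:50–10:50, 12:20–15:30, 16:50–20:30.
Hiro ∩ Anders: 09:00–12:00, 13:00–13:10, 14:30–15:40, 19:50–20:30.
Hiro ∩ Anders ∩ Zheng: 09:00–09:30, 09:50–10:50, 13:00–13:10, 14:30–15:30, 19:50–20:30.
Total common minutes: 30 + 60 + 10 + 60 + 40 = 200.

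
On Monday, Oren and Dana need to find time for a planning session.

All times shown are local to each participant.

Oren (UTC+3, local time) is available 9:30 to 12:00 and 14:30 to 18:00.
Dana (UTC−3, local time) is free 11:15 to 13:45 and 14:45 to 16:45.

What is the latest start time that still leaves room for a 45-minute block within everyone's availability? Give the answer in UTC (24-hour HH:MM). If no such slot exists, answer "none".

Oren → UTC: 06:30–09:00, 11:30–15:00.
Dana → UTC: 14:15–16:45, 17:45–19:45.
Oren ∩ Dana: 14:15–15:00.
Windows ≥ 45 min: 14:15–15:00.
Latest start in the last window 14:15–15:00 is 15:00 − 45 min = 14:15.

14:15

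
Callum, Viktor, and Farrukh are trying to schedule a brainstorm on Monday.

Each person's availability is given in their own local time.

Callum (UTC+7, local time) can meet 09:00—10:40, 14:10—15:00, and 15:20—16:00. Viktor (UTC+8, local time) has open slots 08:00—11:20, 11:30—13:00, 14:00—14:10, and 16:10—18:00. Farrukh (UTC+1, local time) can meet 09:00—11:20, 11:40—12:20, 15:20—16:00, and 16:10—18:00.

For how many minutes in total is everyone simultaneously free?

Callum → UTC: 02:00–03:40, 07:10–08:00, 08:20–09:00.
Viktor → UTC: 00:00–03:20, 03:30–05:00, 06:00–06:10, 08:10–10:00.
Farrukh → UTC: 08:00–10:20, 10:40–11:20, 14:20–15:00, 15:10–17:00.
Callum ∩ Viktor: 02:00–03:20, 03:30–03:40, 08:20–09:00.
Callum ∩ Viktor ∩ Farrukh: 08:20–09:00.
Total common minutes: 40.

40 minutes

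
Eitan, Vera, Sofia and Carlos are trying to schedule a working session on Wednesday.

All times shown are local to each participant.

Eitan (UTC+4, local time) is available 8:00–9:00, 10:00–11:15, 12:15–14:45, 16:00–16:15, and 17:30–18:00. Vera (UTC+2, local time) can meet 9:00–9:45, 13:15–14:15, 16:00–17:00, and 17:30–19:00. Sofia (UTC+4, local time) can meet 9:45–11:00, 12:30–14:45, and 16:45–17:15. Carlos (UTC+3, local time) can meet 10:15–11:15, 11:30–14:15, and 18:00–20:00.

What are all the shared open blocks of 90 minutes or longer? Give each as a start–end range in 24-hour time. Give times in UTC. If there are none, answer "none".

Eitan → UTC: 04:00–05:00, 06:00–07:15, 08:15–10:45, 12:00–12:15, 13:30–14:00.
Vera → UTC: 07:00–07:45, 11:15–12:15, 14:00–15:00, 15:30–17:00.
Sofia → UTC: 05:45–07:00, 08:30–10:45, 12:45–13:15.
Carlos → UTC: 07:15–08:15, 08:30–11:15, 15:00–17:00.
Eitan ∩ Vera: 07:00–07:15, 12:00–12:15.
Eitan ∩ Vera ∩ Sofia: (none).
Eitan ∩ Vera ∩ Sofia ∩ Carlos: (none).
Windows ≥ 90 min: (none).

none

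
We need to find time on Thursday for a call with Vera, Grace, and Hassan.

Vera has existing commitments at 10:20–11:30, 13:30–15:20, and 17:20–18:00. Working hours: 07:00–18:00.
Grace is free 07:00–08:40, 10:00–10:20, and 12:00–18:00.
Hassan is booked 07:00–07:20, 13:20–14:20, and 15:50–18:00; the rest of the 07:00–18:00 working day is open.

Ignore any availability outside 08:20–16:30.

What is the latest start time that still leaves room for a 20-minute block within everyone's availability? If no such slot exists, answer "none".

15:30

Vera free within 07:00–18:00: 07:00–10:20, 11:30–13:30, 15:20–17:20.
Hassan free within 07:00–18:00: 07:20–13:20, 14:20–15:50.
Vera ∩ Grace: 07:00–08:40, 10:00–10:20, 12:00–13:30, 15:20–17:20.
Vera ∩ Grace ∩ Hassan: 07:20–08:40, 10:00–10:20, 12:00–13:20, 15:20–15:50.
Restricted to 08:20–16:30: 08:20–08:40, 10:00–10:20, 12:00–13:20, 15:20–15:50.
Windows ≥ 20 min: 08:20–08:40, 10:00–10:20, 12:00–13:20, 15:20–15:50.
Latest start in the last window 15:20–15:50 is 15:50 − 20 min = 15:30.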